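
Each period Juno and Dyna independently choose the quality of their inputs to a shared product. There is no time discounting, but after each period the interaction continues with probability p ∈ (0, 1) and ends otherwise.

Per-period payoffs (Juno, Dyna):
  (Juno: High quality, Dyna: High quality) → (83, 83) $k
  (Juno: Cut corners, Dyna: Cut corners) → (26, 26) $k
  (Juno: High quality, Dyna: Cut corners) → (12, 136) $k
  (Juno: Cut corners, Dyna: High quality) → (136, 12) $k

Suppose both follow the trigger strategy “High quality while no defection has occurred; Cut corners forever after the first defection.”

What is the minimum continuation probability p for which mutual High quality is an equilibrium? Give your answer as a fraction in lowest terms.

53/110

Expected cooperation value is 83 + p·83 + p²·83 + … = 83/(1−p); deviation gives 136 + p·26/(1−p).
83 ≥ 136(1−p) + 26p ⇒ 110p ≥ 53 ⇒ p ≥ 53/110.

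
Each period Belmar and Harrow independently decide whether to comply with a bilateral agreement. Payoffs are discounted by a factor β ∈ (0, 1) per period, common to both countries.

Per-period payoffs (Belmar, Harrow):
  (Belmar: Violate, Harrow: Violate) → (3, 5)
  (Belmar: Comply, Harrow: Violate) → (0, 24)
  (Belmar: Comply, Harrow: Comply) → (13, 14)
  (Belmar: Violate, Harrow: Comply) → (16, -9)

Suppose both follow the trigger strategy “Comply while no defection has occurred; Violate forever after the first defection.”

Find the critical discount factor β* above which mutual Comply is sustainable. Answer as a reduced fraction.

Belmar: cooperation gives 13 each period; deviation gives 16 once then 3 forever.
  13/(1−β) ≥ 16 + 3β/(1−β) ⇒ β ≥ 3/13.
Harrow: cooperation gives 14 each period; deviation gives 24 once then 5 forever.
  β ≥ 10/19.
Both must hold, so the binding constraint is Harrow's: β ≥ 10/19.

10/19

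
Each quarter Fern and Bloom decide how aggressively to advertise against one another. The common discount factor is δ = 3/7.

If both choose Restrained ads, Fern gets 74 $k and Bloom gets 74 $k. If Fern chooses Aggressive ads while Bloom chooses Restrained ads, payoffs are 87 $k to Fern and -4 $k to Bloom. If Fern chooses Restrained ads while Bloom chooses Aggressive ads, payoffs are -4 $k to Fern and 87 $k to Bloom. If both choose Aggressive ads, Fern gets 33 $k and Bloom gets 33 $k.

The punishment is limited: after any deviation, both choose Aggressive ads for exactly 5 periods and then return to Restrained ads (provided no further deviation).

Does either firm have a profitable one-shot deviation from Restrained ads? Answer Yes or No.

IC: δ+…+δ^5 ≥ (87−74)/(74−33) = 13/41.
At δ = 3/7: partial sum = 0.7392 ≥ 0.3171. Cooperation sustainable.

No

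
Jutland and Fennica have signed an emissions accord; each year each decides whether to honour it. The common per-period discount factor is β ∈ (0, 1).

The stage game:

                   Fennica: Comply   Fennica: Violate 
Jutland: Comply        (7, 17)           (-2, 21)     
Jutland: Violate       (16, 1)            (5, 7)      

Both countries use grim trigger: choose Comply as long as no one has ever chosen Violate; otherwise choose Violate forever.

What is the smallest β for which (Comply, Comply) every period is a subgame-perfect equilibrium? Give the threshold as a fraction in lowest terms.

For Jutland: deviation gain 16−7 = 9, per-period punishment loss 7−5 = 2. IC gives β ≥ 9/11.
For Fennica: gain 4, loss 10 per period, so β ≥ 4/14 = 2/7.
The tighter constraint is Jutland's, so cooperation needs β ≥ 9/11.

9/11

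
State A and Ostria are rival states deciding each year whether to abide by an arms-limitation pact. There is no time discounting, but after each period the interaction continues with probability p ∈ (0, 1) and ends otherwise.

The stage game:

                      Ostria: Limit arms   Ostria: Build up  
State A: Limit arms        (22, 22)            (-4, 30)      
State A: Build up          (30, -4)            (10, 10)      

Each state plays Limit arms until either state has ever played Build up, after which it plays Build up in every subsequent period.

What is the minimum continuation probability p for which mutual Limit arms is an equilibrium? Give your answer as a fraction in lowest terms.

2/5

With no time discounting, the continuation probability p plays the role of the discount factor.
Grim-trigger IC: 22/(1−p) ≥ 30 + 10p/(1−p) ⇒ p ≥ (30−22)/(30−10) = 2/5.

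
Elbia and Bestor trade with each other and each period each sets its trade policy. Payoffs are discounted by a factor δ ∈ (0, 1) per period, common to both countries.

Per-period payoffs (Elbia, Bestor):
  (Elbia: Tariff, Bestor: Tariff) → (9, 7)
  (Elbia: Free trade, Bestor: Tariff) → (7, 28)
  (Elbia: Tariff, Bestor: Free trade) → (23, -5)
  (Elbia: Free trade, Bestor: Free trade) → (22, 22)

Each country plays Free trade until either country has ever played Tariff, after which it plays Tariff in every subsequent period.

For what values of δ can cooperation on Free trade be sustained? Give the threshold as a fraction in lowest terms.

Elbia's threshold: (23−22)/(23−9) = 1/14.
Bestor's threshold: (28−22)/(28−7) = 2/7.
1/14 < 2/7, so Bestor binds and δ* = 2/7.

2/7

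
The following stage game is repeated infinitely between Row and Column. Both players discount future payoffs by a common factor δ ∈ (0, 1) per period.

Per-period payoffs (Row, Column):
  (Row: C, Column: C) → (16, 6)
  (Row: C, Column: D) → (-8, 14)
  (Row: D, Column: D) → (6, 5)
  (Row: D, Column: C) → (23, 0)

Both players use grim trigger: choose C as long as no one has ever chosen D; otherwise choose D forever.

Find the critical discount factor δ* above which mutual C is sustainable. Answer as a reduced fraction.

8/9

For Row: deviation gain 23−16 = 7, per-period punishment loss 16−6 = 10. IC gives δ ≥ 7/17.
For Column: gain 8, loss 1 per period, so δ ≥ 8/9.
The tighter constraint is Column's, so cooperation needs δ ≥ 8/9.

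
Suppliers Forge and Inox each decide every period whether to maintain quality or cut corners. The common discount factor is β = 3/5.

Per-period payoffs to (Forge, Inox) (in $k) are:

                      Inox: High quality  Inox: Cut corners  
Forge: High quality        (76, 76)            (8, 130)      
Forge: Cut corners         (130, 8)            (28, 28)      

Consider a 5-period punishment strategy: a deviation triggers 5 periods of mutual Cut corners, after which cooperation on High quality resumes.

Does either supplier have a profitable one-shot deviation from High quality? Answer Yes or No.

No

IC: β+…+β^5 ≥ (130−76)/(76−28) = 9/8.
At β = 3/5: partial sum = 1.3834 ≥ 1.1250. Cooperation sustainable.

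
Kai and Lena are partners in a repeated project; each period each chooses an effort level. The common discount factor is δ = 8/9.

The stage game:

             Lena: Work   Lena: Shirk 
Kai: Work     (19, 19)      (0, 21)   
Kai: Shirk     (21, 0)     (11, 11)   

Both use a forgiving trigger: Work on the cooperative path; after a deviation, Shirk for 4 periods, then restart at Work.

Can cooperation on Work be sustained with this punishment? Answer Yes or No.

Yes

A one-shot deviation gives 21 now, then 11 for 4 periods, then back to 19.
Gain from deviating: (21−19) today; loss: (19−11) in each of the next 4 periods.
No-deviation condition: (19−11)(δ+…+δ^4) ≥ 21−19, i.e. δ+…+δ^4 ≥ 1/4.
At δ = 8/9: δ+…+δ^4 = 3.0056 ≥ 0.2500.
So cooperation is sustainable.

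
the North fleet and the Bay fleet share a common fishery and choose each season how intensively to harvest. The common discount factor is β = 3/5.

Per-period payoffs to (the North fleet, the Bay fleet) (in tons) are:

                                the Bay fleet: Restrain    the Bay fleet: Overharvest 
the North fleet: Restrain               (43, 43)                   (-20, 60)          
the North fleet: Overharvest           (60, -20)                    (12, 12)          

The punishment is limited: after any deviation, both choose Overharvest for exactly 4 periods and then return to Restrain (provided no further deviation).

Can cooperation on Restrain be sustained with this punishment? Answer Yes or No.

Comparing payoff streams over the 5 periods until play realigns: cooperate → 43(1+β+…+β^4); deviate → 60 + 12(β+…+β^4).
Cooperation is sustained iff (43−12)(β+…+β^4) ≥ 60−43.
β+…+β^4 = 3/5·(1−(3/5)^4)/(1−3/5) = 1.3056, and (60−43)/(43−12) = 0.5484.
1.3056 ≥ 0.5484, so cooperation is sustainable.

Yes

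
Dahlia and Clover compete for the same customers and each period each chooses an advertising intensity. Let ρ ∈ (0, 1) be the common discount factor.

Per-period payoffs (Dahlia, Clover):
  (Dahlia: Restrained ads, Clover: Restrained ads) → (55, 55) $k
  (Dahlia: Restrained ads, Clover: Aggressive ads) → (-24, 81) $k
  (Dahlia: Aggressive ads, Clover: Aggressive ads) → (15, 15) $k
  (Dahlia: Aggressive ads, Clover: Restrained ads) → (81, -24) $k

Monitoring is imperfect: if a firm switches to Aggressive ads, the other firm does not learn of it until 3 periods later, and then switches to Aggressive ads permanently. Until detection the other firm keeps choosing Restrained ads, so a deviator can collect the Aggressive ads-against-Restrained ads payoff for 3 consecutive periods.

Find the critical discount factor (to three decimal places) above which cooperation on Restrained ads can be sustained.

0.733

Deviating for the 3 undetected periods gains 81−55 = 26 per period over cooperation, then loses 55−15 = 40 per period forever once punishment starts.
Gain: 26(1 + ρ + … + ρ^2); loss: 40·ρ^3/(1−ρ).
No profitable deviation ⇔ 26(1−ρ^3) ≤ 40·ρ^3, i.e. ρ^3 ≥ 26/(26+40) = 13/33.
Hence ρ ≥ (13/33)^(1/3) ≈ 0.733.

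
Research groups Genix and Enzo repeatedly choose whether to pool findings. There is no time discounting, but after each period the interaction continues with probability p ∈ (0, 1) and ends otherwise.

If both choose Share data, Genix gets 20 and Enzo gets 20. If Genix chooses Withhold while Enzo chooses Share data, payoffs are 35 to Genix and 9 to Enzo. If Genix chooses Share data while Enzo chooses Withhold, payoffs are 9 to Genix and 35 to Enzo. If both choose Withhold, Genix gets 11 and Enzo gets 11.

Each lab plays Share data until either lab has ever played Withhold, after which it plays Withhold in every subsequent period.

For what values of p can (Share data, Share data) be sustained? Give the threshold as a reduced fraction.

5/8

With no time discounting, the continuation probability p plays the role of the discount factor.
Grim-trigger IC: 20/(1−p) ≥ 35 + 11p/(1−p) ⇒ p ≥ (35−20)/(35−11) = 5/8.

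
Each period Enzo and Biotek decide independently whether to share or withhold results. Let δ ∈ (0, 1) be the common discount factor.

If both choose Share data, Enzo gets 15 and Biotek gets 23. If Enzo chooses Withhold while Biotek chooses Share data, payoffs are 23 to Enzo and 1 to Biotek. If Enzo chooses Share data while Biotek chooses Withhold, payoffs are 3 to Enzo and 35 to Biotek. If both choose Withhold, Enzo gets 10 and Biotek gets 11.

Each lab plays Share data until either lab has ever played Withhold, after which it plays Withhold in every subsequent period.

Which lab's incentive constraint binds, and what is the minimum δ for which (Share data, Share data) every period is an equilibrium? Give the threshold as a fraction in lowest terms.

Enzo; δ ≥ 8/13

Enzo: cooperation gives 15 each period; deviation gives 23 once then 10 forever.
  15/(1−δ) ≥ 23 + 10δ/(1−δ) ⇒ δ ≥ 8/13.
Biotek: cooperation gives 23 each period; deviation gives 35 once then 11 forever.
  δ ≥ 12/24 = 1/2.
Both must hold, so the binding constraint is Enzo's: δ ≥ 8/13.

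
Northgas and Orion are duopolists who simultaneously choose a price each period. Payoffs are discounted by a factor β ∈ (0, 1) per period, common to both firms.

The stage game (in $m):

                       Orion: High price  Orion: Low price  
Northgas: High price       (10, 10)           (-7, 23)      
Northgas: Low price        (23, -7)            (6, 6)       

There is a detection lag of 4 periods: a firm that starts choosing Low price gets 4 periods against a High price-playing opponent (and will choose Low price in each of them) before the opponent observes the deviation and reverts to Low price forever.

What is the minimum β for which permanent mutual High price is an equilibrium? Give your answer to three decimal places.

The best deviation is to choose Low price for all 4 undetected periods, earning 23 each, then 6 forever once detected.
Deviation value: 23(1−β^4)/(1−β) + 6β^4/(1−β); cooperation value: 10/(1−β).
IC: 10 ≥ 23(1−β^4) + 6β^4 = 23 − 17β^4.
So β^4 ≥ 13/17, giving β ≥ (13/17)^(1/4) ≈ 0.935.

0.935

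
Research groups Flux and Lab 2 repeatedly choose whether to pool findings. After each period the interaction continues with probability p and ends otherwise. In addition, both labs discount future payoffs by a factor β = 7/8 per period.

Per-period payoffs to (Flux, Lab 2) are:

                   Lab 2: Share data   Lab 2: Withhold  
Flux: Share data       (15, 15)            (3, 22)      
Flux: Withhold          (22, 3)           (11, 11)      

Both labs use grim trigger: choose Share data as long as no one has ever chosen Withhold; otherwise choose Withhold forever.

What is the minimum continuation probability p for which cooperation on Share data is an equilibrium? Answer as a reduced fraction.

8/11

With continuation probability p and discount β, the effective per-period discount factor is βp.
Grim-trigger IC: βp ≥ (22−15)/(22−11) = 7/11.
So p ≥ (7/11)/(7/8) = 8/11.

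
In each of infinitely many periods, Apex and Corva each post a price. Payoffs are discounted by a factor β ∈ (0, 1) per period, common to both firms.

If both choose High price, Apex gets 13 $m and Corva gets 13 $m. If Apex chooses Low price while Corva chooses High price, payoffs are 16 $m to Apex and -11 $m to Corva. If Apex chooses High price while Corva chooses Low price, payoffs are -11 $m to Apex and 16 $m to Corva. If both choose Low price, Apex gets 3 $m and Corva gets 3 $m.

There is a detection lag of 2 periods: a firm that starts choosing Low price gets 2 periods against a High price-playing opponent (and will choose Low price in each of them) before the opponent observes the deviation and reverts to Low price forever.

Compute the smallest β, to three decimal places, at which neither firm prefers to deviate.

0.480

The best deviation is to choose Low price for all 2 undetected periods, earning 16 each, then 3 forever once detected.
Deviation value: 16(1−β^2)/(1−β) + 3β^2/(1−β); cooperation value: 13/(1−β).
IC: 13 ≥ 16(1−β^2) + 3β^2 = 16 − 13β^2.
So β^2 ≥ 3/13, giving β ≥ (3/13)^(1/2) ≈ 0.480.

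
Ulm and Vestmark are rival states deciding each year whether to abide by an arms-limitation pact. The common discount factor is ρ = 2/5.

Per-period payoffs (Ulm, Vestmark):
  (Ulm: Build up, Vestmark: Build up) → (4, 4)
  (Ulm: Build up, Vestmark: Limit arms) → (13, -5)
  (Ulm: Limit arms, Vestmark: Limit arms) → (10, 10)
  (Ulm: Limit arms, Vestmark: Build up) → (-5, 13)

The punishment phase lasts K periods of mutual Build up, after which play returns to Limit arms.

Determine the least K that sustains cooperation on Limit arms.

2

Need Σ_{k=1}^{K} ρ^k ≥ (13−10)/(10−4) = 0.5000 at ρ = 2/5.
At K = 1 the sum is 0.4000 < 0.5000; at K = 2 it is 0.5600 ≥ 0.5000.
So the minimum punishment length is K = 2.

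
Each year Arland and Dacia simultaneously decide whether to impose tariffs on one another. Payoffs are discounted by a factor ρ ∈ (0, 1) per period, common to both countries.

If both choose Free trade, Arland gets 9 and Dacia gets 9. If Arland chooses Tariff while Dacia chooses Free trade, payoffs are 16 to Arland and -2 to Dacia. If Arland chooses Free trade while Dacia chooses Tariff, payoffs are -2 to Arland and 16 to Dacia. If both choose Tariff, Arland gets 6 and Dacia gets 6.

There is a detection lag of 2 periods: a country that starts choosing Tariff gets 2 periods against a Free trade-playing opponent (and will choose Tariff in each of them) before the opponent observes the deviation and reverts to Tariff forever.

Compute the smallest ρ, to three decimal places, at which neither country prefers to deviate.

The best deviation is to choose Tariff for all 2 undetected periods, earning 16 each, then 6 forever once detected.
Deviation value: 16(1−ρ^2)/(1−ρ) + 6ρ^2/(1−ρ); cooperation value: 9/(1−ρ).
IC: 9 ≥ 16(1−ρ^2) + 6ρ^2 = 16 − 10ρ^2.
So ρ^2 ≥ 7/10, giving ρ ≥ (7/10)^(1/2) ≈ 0.837.

0.837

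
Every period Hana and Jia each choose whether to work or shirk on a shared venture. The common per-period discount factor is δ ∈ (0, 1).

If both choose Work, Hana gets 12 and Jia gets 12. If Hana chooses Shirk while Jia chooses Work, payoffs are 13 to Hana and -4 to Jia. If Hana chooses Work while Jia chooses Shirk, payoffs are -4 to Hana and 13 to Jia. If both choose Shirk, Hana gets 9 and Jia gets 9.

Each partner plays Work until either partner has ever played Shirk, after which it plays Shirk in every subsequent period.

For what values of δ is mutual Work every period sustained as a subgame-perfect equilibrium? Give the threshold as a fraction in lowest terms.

1/4

12/(1−δ) ≥ 13 + 9δ/(1−δ)
12 ≥ 13 − 4δ
δ ≥ 1/4.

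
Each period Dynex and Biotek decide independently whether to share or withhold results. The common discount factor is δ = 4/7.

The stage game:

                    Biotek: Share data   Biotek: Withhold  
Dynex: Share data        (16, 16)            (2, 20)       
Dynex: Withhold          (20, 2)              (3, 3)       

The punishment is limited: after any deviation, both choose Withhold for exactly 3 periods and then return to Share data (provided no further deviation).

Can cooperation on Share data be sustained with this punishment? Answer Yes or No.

Comparing payoff streams over the 4 periods until play realigns: cooperate → 16(1+δ+…+δ^3); deviate → 20 + 3(δ+…+δ^3).
Cooperation is sustained iff (16−3)(δ+…+δ^3) ≥ 20−16.
δ+…+δ^3 = 4/7·(1−(4/7)^3)/(1−4/7) = 1.0845, and (20−16)/(16−3) = 0.3077.
1.0845 ≥ 0.3077, so cooperation is sustainable.

Yes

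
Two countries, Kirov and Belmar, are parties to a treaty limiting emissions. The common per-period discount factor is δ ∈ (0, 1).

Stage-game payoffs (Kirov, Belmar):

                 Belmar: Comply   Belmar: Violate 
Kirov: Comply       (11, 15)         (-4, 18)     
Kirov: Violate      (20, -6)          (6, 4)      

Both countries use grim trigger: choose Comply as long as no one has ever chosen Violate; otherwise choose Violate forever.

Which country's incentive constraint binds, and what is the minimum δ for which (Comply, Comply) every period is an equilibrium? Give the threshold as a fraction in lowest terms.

For Kirov: deviation gain 20−11 = 9, per-period punishment loss 11−6 = 5. IC gives δ ≥ 9/14.
For Belmar: gain 3, loss 11 per period, so δ ≥ 3/14.
The tighter constraint is Kirov's, so cooperation needs δ ≥ 9/14.

Kirov; δ ≥ 9/14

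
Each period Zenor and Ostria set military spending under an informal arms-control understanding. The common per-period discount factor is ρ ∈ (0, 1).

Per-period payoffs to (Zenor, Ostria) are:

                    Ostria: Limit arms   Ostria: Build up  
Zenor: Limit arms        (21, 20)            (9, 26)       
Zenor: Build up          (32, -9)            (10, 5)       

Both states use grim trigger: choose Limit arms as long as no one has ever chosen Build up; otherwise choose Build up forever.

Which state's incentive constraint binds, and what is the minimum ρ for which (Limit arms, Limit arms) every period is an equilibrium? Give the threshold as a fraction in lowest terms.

Zenor; ρ ≥ 1/2

Zenor: cooperation gives 21 each period; deviation gives 32 once then 10 forever.
  21/(1−ρ) ≥ 32 + 10ρ/(1−ρ) ⇒ ρ ≥ 11/22 = 1/2.
Ostria: cooperation gives 20 each period; deviation gives 26 once then 5 forever.
  ρ ≥ 6/21 = 2/7.
Both must hold, so the binding constraint is Zenor's: ρ ≥ 1/2.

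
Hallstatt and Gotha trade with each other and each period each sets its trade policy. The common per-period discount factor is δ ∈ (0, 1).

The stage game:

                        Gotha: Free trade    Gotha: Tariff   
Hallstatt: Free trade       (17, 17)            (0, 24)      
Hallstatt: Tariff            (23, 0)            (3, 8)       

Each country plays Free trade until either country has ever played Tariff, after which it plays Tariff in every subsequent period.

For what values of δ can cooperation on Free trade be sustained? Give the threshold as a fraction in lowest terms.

Hallstatt: cooperation gives 17 each period; deviation gives 23 once then 3 forever.
  17/(1−δ) ≥ 23 + 3δ/(1−δ) ⇒ δ ≥ 6/20 = 3/10.
Gotha: cooperation gives 17 each period; deviation gives 24 once then 8 forever.
  δ ≥ 7/16.
Both must hold, so the binding constraint is Gotha's: δ ≥ 7/16.

7/16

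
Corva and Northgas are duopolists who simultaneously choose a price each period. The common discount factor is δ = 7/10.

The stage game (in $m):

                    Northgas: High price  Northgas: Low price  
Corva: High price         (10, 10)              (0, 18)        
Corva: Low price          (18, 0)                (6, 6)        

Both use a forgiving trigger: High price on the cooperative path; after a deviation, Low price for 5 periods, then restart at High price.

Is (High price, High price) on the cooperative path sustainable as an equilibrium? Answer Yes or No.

No

Comparing payoff streams over the 6 periods until play realigns: cooperate → 10(1+δ+…+δ^5); deviate → 18 + 6(δ+…+δ^5).
Cooperation is sustained iff (10−6)(δ+…+δ^5) ≥ 18−10.
δ+…+δ^5 = 7/10·(1−(7/10)^5)/(1−7/10) = 1.9412, and (18−10)/(10−6) = 2.0000.
1.9412 < 2.0000, so cooperation is not sustainable.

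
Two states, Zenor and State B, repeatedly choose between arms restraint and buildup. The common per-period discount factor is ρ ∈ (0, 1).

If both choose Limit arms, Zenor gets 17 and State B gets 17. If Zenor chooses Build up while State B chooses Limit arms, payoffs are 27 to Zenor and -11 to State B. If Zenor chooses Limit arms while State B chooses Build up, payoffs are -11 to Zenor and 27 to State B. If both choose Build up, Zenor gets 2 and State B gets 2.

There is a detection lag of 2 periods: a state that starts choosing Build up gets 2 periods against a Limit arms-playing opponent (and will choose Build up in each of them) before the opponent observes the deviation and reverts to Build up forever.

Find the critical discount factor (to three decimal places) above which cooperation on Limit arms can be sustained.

The best deviation is to choose Build up for all 2 undetected periods, earning 27 each, then 2 forever once detected.
Deviation value: 27(1−ρ^2)/(1−ρ) + 2ρ^2/(1−ρ); cooperation value: 17/(1−ρ).
IC: 17 ≥ 27(1−ρ^2) + 2ρ^2 = 27 − 25ρ^2.
So ρ^2 ≥ 10/25 = 2/5, giving ρ ≥ (2/5)^(1/2) ≈ 0.632.

0.632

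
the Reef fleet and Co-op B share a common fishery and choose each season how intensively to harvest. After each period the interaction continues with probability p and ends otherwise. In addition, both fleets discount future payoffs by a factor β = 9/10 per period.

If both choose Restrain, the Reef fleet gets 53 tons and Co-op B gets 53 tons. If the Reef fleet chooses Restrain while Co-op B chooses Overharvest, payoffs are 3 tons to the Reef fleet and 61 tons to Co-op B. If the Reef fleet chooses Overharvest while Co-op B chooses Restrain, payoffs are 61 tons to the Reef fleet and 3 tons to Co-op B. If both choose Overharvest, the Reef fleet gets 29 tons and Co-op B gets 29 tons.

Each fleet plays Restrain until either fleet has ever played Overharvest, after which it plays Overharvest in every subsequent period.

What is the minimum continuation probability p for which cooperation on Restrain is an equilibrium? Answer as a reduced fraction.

With continuation probability p and discount β, the effective per-period discount factor is βp.
Grim-trigger IC: βp ≥ (61−53)/(61−29) = 1/4.
So p ≥ (1/4)/(9/10) = 5/18.

5/18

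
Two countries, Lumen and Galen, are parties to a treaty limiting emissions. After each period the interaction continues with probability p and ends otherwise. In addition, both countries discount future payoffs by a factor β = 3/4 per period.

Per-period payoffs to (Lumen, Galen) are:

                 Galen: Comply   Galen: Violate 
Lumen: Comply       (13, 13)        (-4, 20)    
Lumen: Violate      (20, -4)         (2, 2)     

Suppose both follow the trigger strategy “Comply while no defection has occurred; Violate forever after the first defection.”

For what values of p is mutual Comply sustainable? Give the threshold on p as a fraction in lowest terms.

14/27

With continuation probability p and discount β, the effective per-period discount factor is βp.
Grim-trigger IC: βp ≥ (20−13)/(20−2) = 7/18.
So p ≥ (7/18)/(3/4) = 14/27.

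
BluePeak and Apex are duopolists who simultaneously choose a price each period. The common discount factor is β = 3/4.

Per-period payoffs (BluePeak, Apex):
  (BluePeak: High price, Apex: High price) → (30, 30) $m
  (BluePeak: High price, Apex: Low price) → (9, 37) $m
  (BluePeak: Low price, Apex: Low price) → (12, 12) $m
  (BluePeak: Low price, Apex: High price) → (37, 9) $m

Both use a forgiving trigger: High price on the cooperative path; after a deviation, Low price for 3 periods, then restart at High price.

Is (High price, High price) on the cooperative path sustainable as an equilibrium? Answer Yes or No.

Yes

IC: β+…+β^3 ≥ (37−30)/(30−12) = 7/18.
At β = 3/4: partial sum = 1.7344 ≥ 0.3889. Cooperation sustainable.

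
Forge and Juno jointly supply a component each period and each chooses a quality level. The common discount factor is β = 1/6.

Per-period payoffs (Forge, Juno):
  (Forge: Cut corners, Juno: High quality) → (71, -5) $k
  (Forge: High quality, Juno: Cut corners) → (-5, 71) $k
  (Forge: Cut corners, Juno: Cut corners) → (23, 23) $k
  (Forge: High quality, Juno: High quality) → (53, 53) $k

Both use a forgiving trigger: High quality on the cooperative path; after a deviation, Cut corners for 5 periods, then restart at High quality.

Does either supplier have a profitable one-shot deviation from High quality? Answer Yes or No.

IC: β+…+β^5 ≥ (71−53)/(53−23) = 3/5.
At β = 1/6: partial sum = 0.2000 < 0.6000. Cooperation not sustainable.

Yes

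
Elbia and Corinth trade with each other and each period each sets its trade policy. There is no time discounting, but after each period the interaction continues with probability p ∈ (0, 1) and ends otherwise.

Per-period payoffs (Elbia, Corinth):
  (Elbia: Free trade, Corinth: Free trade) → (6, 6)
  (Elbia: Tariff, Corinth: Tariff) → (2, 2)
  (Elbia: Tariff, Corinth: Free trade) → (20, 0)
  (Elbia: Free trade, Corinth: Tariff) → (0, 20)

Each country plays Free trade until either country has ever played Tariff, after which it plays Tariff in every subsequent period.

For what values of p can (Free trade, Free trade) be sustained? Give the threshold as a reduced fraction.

7/9

Expected cooperation value is 6 + p·6 + p²·6 + … = 6/(1−p); deviation gives 20 + p·2/(1−p).
6 ≥ 20(1−p) + 2p ⇒ 18p ≥ 14 ⇒ p ≥ 14/18 = 7/9.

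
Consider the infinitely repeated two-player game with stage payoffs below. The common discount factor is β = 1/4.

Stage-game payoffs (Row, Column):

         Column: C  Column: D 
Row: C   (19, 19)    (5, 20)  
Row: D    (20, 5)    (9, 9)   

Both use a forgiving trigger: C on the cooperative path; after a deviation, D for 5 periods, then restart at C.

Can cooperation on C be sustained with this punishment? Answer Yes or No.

Yes

Comparing payoff streams over the 6 periods until play realigns: cooperate → 19(1+β+…+β^5); deviate → 20 + 9(β+…+β^5).
Cooperation is sustained iff (19−9)(β+…+β^5) ≥ 20−19.
β+…+β^5 = 1/4·(1−(1/4)^5)/(1−1/4) = 0.3330, and (20−19)/(19−9) = 0.1000.
0.3330 ≥ 0.1000, so cooperation is sustainable.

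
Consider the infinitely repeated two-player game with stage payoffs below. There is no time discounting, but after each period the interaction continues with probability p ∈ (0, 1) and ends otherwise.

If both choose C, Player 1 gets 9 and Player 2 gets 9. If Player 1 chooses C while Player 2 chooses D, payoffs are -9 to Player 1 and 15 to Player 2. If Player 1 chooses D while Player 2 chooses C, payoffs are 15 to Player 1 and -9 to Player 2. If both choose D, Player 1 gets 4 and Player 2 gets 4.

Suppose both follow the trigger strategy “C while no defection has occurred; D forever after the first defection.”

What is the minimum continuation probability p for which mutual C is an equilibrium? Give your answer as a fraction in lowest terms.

With no time discounting, the continuation probability p plays the role of the discount factor.
Grim-trigger IC: 9/(1−p) ≥ 15 + 4p/(1−p) ⇒ p ≥ (15−9)/(15−4) = 6/11.

6/11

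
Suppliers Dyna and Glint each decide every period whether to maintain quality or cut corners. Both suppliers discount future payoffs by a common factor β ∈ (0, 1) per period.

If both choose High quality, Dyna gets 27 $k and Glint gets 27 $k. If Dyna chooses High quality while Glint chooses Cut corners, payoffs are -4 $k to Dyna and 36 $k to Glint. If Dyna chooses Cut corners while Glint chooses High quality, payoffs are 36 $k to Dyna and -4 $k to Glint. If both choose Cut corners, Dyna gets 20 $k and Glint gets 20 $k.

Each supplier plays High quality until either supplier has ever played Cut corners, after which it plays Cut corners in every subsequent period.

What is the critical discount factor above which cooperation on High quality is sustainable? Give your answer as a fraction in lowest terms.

9/16

Cooperation forever yields 27 each period: 27/(1−β).
Deviating yields 36 once, then 20 forever: 36 + 20β/(1−β).
No profitable deviation requires 27/(1−β) ≥ 36 + 20β/(1−β).
Multiplying by (1−β): 27 ≥ 36(1−β) + 20β = 36 − 16β.
So 16β ≥ 9, i.e. β ≥ 9/16.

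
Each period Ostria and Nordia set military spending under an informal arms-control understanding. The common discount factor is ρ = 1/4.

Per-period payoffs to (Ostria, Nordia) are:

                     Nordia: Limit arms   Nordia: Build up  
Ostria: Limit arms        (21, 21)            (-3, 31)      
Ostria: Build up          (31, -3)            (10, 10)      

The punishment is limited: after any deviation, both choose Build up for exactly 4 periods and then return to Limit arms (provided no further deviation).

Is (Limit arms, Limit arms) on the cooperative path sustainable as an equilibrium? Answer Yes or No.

A one-shot deviation gives 31 now, then 10 for 4 periods, then back to 21.
Gain from deviating: (31−21) today; loss: (21−10) in each of the next 4 periods.
No-deviation condition: (21−10)(ρ+…+ρ^4) ≥ 31−21, i.e. ρ+…+ρ^4 ≥ 10/11.
At ρ = 1/4: ρ+…+ρ^4 = 0.3320 < 0.9091.
So cooperation is not sustainable.

No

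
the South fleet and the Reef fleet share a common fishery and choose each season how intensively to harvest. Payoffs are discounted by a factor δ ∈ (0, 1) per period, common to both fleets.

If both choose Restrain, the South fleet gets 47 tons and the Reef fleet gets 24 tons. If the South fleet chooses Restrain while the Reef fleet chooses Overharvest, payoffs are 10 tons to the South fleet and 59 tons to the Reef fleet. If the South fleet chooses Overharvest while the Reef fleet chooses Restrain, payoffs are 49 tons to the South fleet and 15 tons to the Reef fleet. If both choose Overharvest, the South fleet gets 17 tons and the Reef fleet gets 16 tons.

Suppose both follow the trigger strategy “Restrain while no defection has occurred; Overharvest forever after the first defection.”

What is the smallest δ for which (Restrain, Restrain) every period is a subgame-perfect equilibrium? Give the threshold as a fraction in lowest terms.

For the South fleet: deviation gain 49−47 = 2, per-period punishment loss 47−17 = 30. IC gives δ ≥ 2/32 = 1/16.
For the Reef fleet: gain 35, loss 8 per period, so δ ≥ 35/43.
The tighter constraint is the Reef fleet's, so cooperation needs δ ≥ 35/43.

35/43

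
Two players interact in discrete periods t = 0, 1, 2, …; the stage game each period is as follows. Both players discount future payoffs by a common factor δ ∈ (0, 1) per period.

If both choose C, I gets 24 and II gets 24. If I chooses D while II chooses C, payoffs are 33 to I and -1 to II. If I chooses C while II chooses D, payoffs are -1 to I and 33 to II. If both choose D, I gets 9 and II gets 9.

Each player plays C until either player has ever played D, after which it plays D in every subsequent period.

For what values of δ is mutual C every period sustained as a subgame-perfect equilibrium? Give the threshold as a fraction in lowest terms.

3/8

24/(1−δ) ≥ 33 + 9δ/(1−δ)
24 ≥ 33 − 24δ
δ ≥ 9/24 = 3/8.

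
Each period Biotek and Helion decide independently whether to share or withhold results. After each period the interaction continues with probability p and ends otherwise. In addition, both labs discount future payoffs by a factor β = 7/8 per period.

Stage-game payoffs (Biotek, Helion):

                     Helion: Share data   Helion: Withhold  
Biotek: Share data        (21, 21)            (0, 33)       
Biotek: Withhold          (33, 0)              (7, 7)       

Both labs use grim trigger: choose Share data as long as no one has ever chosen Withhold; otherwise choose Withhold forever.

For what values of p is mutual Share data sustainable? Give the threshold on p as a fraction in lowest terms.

48/91

With continuation probability p and discount β, the effective per-period discount factor is βp.
Grim-trigger IC: βp ≥ (33−21)/(33−7) = 6/13.
So p ≥ (6/13)/(7/8) = 48/91.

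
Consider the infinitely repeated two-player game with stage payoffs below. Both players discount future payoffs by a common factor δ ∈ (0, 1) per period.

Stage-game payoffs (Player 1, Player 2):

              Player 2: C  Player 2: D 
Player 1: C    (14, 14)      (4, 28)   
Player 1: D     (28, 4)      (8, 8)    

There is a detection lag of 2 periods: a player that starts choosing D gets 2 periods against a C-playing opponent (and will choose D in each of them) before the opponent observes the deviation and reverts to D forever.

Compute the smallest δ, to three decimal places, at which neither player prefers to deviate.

Deviating for the 2 undetected periods gains 28−14 = 14 per period over cooperation, then loses 14−8 = 6 per period forever once punishment starts.
Gain: 14(1 + δ + … + δ^1); loss: 6·δ^2/(1−δ).
No profitable deviation ⇔ 14(1−δ^2) ≤ 6·δ^2, i.e. δ^2 ≥ 14/(14+6) = 7/10.
Hence δ ≥ (7/10)^(1/2) ≈ 0.837.

0.837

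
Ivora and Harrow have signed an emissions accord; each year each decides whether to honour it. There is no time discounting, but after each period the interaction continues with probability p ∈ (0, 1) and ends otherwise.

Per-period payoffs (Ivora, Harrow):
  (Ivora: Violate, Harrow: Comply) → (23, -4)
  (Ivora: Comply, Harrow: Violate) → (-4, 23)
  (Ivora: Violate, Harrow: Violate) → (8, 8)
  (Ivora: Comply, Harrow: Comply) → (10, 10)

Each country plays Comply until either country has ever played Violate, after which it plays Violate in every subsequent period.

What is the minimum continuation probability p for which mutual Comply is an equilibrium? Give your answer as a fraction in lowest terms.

13/15

Expected cooperation value is 10 + p·10 + p²·10 + … = 10/(1−p); deviation gives 23 + p·8/(1−p).
10 ≥ 23(1−p) + 8p ⇒ 15p ≥ 13 ⇒ p ≥ 13/15.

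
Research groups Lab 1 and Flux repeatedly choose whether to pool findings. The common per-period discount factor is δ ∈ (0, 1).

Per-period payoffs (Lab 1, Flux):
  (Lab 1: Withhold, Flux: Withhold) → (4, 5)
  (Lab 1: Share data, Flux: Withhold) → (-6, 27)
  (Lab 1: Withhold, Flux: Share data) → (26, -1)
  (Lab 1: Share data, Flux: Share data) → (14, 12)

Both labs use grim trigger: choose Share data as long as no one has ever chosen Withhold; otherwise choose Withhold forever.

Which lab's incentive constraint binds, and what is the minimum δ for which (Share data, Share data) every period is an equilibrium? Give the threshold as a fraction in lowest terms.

Flux; δ ≥ 15/22

For Lab 1: deviation gain 26−14 = 12, per-period punishment loss 14−4 = 10. IC gives δ ≥ 12/22 = 6/11.
For Flux: gain 15, loss 7 per period, so δ ≥ 15/22.
The tighter constraint is Flux's, so cooperation needs δ ≥ 15/22.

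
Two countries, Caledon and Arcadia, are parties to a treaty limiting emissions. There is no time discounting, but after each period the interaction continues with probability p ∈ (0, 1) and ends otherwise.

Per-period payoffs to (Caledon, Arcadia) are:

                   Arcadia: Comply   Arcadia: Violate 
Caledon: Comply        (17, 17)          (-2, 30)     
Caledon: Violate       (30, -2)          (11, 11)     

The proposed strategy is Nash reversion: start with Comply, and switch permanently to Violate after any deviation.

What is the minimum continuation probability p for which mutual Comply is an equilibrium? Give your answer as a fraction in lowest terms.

With no time discounting, the continuation probability p plays the role of the discount factor.
Grim-trigger IC: 17/(1−p) ≥ 30 + 11p/(1−p) ⇒ p ≥ (30−17)/(30−11) = 13/19.

13/19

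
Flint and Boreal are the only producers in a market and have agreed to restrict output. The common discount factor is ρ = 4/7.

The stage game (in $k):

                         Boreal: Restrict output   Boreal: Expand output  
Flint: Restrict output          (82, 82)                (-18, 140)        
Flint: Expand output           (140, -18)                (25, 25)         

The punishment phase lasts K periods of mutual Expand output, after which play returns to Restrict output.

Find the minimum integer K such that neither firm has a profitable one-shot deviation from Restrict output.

3

IC: ρ(1−ρ^K)/(1−ρ) ≥ (140−82)/(82−25) = 58/57.
With ρ = 4/7: need 1 − ρ^K ≥ 58/57·(1−4/7)/(4/7), i.e. ρ^K ≤ 0.2368.
Since (4/7)^2 = 0.3265 and (4/7)^3 = 0.1866, the smallest such K is 3.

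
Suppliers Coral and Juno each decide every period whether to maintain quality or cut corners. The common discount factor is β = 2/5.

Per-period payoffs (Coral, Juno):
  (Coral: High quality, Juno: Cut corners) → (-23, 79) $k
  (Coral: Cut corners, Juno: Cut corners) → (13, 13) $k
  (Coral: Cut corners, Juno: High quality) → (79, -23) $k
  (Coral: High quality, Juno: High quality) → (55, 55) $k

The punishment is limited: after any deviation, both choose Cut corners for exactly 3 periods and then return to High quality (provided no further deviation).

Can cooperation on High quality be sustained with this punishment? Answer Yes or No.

Comparing payoff streams over the 4 periods until play realigns: cooperate → 55(1+β+…+β^3); deviate → 79 + 13(β+…+β^3).
Cooperation is sustained iff (55−13)(β+…+β^3) ≥ 79−55.
β+…+β^3 = 2/5·(1−(2/5)^3)/(1−2/5) = 0.6240, and (79−55)/(55−13) = 0.5714.
0.6240 ≥ 0.5714, so cooperation is sustainable.

Yes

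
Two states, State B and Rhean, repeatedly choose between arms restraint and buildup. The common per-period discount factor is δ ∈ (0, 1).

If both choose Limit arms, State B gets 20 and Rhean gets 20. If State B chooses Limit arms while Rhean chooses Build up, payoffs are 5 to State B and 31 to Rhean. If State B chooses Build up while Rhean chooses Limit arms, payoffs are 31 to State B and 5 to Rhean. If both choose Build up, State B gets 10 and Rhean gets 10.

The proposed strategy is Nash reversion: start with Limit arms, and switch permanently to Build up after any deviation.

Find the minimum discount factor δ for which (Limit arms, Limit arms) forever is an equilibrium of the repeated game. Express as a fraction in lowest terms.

Under grim trigger the critical discount factor is (T−C)/(T−P) with T = 31, C = 20, P = 10.
δ* = (31−20)/(31−10) = 11/21.

11/21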